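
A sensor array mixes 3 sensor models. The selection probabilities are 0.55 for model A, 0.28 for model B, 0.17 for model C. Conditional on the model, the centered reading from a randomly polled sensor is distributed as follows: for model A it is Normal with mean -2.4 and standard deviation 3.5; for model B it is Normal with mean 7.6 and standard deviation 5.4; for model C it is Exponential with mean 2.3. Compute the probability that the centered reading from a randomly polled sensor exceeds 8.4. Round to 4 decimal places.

Conditional on each model, P(X > 8.4): A: 0.00101532; B: 0.441113; C: 0.0259347.
By total probability, P(X > 8.4) = 0.55·0.00101532 + 0.28·0.441113 + 0.17·0.0259347 = 0.128479.

0.1285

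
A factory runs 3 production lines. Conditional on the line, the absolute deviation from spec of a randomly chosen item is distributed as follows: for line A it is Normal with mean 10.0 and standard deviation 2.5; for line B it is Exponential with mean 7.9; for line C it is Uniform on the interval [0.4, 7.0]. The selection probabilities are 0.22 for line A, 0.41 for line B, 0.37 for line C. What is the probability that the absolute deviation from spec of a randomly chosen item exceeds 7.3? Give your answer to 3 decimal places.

Conditional on each line, P(X > 7.3): A: 0.859929; B: 0.396908; C: 0.
By total probability, P(X > 7.3) = 0.22·0.859929 + 0.41·0.396908 + 0.37·0 = 0.351917.

0.352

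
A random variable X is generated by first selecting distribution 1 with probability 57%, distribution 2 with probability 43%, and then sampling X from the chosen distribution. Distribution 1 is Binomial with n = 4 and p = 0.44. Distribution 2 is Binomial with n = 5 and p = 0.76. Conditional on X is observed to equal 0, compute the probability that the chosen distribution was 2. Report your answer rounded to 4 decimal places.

0.0061

Likelihoods P(X=0 | ·): 1: 0.098345; 2: 0.000796262.
Posterior ∝ prior × likelihood. Numerator for 2: 0.43·0.000796262 = 0.000342393.
Normalizing constant: 0.57·0.098345 + 0.43·0.000796262 = 0.056399.
P(2 | observation) = 0.000342393 / 0.056399 = 0.0060709.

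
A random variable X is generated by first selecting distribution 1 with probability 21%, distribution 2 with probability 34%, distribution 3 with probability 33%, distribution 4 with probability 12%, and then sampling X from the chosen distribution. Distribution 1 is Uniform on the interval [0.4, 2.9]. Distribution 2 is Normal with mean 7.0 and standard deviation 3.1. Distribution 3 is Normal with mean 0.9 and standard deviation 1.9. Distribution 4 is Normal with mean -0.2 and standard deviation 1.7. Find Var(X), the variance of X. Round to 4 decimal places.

13.4217

Per component, 1: μ=1.65, E[X²]=3.24333; 2: μ=7, E[X²]=58.61; 3: μ=0.9, E[X²]=4.42; 4: μ=-0.2, E[X²]=2.93.
E[X] = 0.21·1.65 + 0.34·7 + 0.33·0.9 + 0.12·-0.2 = 2.9995.
E[X²] = 0.21·3.24333 + 0.34·58.61 + 0.33·4.42 + 0.12·2.93 = 22.4187.
Var(X) = E[X²] − (E[X])² = 22.4187 − 8.997 = 13.4217.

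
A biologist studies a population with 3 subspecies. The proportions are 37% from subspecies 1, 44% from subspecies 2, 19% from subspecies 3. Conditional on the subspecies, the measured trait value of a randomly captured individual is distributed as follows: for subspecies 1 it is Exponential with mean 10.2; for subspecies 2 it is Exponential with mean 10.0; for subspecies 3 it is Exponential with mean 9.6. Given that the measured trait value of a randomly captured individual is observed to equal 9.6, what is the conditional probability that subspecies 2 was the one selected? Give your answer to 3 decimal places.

Likelihoods f(9.6 | ·): 1: 0.0382518; 2: 0.0382893; 3: 0.0383208.
Posterior ∝ prior × likelihood. Numerator for 2: 0.44·0.0382893 = 0.0168473.
Normalizing constant: 0.37·0.0382518 + 0.44·0.0382893 + 0.19·0.0383208 = 0.0382814.
P(2 | observation) = 0.0168473 / 0.0382814 = 0.440091.

0.440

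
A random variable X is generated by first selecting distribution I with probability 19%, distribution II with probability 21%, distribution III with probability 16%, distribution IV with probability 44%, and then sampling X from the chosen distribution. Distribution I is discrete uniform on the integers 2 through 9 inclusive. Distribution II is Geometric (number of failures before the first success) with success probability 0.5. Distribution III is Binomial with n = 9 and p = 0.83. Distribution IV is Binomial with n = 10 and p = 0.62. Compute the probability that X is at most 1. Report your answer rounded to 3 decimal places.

0.158

Conditional on each component, P(X ≤ 1): I: 0; II: 0.75; III: 5.32948e-06; IV: 0.00108712.
By total probability, P(X ≤ 1) = 0.19·0 + 0.21·0.75 + 0.16·5.32948e-06 + 0.44·0.00108712 = 0.157979.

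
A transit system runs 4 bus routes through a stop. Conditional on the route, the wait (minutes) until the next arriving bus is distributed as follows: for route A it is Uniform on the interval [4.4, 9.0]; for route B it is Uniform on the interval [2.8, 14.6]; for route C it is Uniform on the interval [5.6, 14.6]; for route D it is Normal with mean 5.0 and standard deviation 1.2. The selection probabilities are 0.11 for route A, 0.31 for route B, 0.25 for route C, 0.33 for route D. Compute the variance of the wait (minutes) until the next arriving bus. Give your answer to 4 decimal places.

Per component, A: μ=6.7, E[X²]=46.6533; B: μ=8.7, E[X²]=87.2933; C: μ=10.1, E[X²]=108.76; D: μ=5, E[X²]=26.44.
E[X] = 0.11·6.7 + 0.31·8.7 + 0.25·10.1 + 0.33·5 = 7.609.
E[X²] = 0.11·46.6533 + 0.31·87.2933 + 0.25·108.76 + 0.33·26.44 = 68.108.
Var(X) = E[X²] − (E[X])² = 68.108 − 57.8969 = 10.2111.

10.2111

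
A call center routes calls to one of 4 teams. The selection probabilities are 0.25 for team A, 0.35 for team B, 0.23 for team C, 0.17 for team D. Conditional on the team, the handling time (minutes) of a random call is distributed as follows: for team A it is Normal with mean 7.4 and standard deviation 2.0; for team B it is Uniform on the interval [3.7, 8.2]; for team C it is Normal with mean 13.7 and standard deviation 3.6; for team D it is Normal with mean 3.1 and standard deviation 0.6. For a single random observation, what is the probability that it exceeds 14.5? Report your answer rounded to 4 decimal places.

0.0948

Conditional on each team, P(X > 14.5): A: 0.000192616; B: 0; C: 0.41207; D: 0.
By total probability, P(X > 14.5) = 0.25·0.000192616 + 0.35·0 + 0.23·0.41207 + 0.17·0 = 0.0948244.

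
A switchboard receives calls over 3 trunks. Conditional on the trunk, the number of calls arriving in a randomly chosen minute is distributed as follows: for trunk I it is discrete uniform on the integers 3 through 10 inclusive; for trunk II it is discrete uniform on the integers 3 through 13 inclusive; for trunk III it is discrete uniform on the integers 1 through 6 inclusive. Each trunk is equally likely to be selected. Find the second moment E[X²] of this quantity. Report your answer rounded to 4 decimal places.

For each component E[X²] = Var + (mean)², giving I: 47.5; II: 74; III: 15.1667.
Overall E[X²] = 0.333333·47.5 + 0.333333·74 + 0.333333·15.1667 = 45.5556.

45.5556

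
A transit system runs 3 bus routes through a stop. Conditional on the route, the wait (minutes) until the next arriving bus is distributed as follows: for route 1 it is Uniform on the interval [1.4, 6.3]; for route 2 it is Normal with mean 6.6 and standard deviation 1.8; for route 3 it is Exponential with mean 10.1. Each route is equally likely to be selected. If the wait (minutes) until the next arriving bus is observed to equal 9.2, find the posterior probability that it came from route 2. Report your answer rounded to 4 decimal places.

0.6623

Likelihoods f(9.2 | ·): 1: 0; 2: 0.0780867; 3: 0.0398184.
Posterior ∝ prior × likelihood. Numerator for 2: 0.333333·0.0780867 = 0.0260289.
Normalizing constant: 0.333333·0 + 0.333333·0.0780867 + 0.333333·0.0398184 = 0.0393017.
P(2 | observation) = 0.0260289 / 0.0393017 = 0.662285.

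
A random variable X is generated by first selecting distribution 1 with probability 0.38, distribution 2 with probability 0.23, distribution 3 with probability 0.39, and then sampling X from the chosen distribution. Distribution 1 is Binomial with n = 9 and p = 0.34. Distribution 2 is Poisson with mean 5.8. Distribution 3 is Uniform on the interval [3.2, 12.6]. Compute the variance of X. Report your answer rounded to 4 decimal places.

9.4966

Per component, 1: μ=3.06, E[X²]=11.3832; 2: μ=5.8, E[X²]=39.44; 3: μ=7.9, E[X²]=69.7733.
E[X] = 0.38·3.06 + 0.23·5.8 + 0.39·7.9 = 5.5778.
E[X²] = 0.38·11.3832 + 0.23·39.44 + 0.39·69.7733 = 40.6084.
Var(X) = E[X²] − (E[X])² = 40.6084 − 31.1119 = 9.49656.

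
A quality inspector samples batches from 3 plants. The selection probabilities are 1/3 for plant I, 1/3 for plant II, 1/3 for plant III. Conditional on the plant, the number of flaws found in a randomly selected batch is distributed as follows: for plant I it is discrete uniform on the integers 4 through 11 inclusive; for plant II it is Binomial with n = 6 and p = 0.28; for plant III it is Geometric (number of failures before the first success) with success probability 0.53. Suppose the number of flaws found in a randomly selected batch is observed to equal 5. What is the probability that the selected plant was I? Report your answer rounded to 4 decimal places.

Likelihoods P(X=5 | ·): I: 0.125; II: 0.00743488; III: 0.0121553.
Posterior ∝ prior × likelihood. Numerator for I: 0.333333·0.125 = 0.0416667.
Normalizing constant: 0.333333·0.125 + 0.333333·0.00743488 + 0.333333·0.0121553 = 0.0481967.
P(I | observation) = 0.0416667 / 0.0481967 = 0.864512.

0.8645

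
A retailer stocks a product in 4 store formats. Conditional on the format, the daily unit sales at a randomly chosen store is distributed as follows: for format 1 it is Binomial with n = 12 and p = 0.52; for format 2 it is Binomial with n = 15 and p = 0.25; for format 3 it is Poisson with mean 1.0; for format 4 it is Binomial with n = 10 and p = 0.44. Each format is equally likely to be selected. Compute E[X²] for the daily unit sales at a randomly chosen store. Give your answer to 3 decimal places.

20.658

For each component E[X²] = Var + (mean)², giving 1: 41.9328; 2: 16.875; 3: 2; 4: 21.824.
Overall E[X²] = 0.25·41.9328 + 0.25·16.875 + 0.25·2 + 0.25·21.824 = 20.6579.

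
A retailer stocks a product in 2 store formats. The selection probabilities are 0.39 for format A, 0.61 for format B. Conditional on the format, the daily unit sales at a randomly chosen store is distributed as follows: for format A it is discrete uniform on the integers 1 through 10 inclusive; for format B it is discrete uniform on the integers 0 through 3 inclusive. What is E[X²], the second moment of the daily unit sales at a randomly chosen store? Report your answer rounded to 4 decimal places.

17.1500

For each component E[X²] = Var + (mean)², giving A: 38.5; B: 3.5.
Overall E[X²] = 0.39·38.5 + 0.61·3.5 = 17.15.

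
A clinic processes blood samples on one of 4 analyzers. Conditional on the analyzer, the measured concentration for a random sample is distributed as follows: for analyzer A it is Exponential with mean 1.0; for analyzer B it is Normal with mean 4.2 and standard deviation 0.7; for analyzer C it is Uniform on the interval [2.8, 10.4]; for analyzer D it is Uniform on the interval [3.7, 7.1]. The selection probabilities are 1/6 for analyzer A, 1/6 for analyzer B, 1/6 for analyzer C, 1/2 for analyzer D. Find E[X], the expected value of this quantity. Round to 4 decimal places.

Component means — A: 1; B: 4.2; C: 6.6; D: 5.4.
E[X] = 0.166667·1 + 0.166667·4.2 + 0.166667·6.6 + 0.5·5.4 = 4.66667.

4.6667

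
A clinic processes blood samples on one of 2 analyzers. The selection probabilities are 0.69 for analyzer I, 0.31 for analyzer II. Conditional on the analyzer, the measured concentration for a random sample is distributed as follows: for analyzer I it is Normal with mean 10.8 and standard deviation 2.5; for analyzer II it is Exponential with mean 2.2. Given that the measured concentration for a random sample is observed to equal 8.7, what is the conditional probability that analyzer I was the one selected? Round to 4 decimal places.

Likelihoods f(8.7 | ·): I: 0.112138; II: 0.00871245.
Posterior ∝ prior × likelihood. Numerator for I: 0.69·0.112138 = 0.0773749.
Normalizing constant: 0.69·0.112138 + 0.31·0.00871245 = 0.0800757.
P(I | observation) = 0.0773749 / 0.0800757 = 0.966271.

0.9663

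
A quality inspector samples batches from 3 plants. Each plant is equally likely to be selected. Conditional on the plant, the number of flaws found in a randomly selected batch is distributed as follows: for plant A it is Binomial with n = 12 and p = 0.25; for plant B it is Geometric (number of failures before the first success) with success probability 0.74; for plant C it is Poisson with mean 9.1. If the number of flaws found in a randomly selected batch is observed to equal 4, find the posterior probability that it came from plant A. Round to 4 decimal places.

0.8458

Likelihoods P(X=4 | ·): A: 0.193578; B: 0.00338162; C: 0.0319062.
Posterior ∝ prior × likelihood. Numerator for A: 0.333333·0.193578 = 0.0645259.
Normalizing constant: 0.333333·0.193578 + 0.333333·0.00338162 + 0.333333·0.0319062 = 0.0762885.
P(A | observation) = 0.0645259 / 0.0762885 = 0.845814.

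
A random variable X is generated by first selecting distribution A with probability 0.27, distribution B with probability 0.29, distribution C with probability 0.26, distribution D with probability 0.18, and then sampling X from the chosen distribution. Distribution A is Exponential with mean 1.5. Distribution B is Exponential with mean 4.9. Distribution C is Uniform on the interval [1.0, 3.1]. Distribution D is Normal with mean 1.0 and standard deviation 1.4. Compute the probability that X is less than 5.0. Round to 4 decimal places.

0.8855

Conditional on each component, P(X < 5.0): A: 0.964326; B: 0.639552; C: 1; D: 0.997863.
By total probability, P(X < 5.0) = 0.27·0.964326 + 0.29·0.639552 + 0.26·1 + 0.18·0.997863 = 0.885453.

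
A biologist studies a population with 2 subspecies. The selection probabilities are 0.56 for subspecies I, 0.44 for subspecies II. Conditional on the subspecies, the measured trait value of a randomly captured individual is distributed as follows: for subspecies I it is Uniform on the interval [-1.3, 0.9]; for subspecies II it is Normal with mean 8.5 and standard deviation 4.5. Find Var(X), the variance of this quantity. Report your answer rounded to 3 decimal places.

Per component, I: μ=-0.2, E[X²]=0.443333; II: μ=8.5, E[X²]=92.5.
E[X] = 0.56·-0.2 + 0.44·8.5 = 3.628.
E[X²] = 0.56·0.443333 + 0.44·92.5 = 40.9483.
Var(X) = E[X²] − (E[X])² = 40.9483 − 13.1624 = 27.7859.

27.786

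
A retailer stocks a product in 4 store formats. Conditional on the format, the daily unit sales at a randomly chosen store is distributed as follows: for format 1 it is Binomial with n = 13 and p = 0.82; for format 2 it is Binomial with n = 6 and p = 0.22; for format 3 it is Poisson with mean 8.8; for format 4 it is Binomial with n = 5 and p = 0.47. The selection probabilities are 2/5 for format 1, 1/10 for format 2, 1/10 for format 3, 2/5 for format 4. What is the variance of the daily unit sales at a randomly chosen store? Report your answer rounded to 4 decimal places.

19.1915

Per component, 1: μ=10.66, E[X²]=115.554; 2: μ=1.32, E[X²]=2.772; 3: μ=8.8, E[X²]=86.24; 4: μ=2.35, E[X²]=6.768.
E[X] = 0.4·10.66 + 0.1·1.32 + 0.1·8.8 + 0.4·2.35 = 6.216.
E[X²] = 0.4·115.554 + 0.1·2.772 + 0.1·86.24 + 0.4·6.768 = 57.8302.
Var(X) = E[X²] − (E[X])² = 57.8302 − 38.6387 = 19.1915.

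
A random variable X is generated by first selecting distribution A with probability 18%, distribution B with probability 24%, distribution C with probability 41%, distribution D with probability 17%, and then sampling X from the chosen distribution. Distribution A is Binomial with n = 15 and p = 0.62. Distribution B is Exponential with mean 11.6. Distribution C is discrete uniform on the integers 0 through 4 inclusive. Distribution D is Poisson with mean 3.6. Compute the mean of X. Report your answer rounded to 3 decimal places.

5.890

Component means — A: 9.3; B: 11.6; C: 2; D: 3.6.
E[X] = 0.18·9.3 + 0.24·11.6 + 0.41·2 + 0.17·3.6 = 5.89.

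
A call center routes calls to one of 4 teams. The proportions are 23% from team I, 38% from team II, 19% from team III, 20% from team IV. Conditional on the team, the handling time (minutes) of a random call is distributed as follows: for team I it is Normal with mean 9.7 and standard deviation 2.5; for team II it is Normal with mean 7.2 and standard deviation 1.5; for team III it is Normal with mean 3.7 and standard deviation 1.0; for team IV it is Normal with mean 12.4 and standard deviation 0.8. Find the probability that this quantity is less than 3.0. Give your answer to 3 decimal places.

0.048

Conditional on each team, P(X < 3.0): I: 0.00368111; II: 0.00255513; III: 0.241964; IV: 0.
By total probability, P(X < 3.0) = 0.23·0.00368111 + 0.38·0.00255513 + 0.19·0.241964 + 0.2·0 = 0.0477907.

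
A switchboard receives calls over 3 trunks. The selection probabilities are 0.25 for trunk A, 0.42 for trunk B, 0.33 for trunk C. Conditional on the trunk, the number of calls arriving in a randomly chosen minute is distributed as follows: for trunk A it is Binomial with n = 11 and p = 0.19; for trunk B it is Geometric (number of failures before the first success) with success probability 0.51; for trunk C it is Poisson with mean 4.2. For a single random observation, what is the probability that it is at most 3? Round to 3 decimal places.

Conditional on each trunk, P(X ≤ 3): A: 0.860298; B: 0.942352; C: 0.395403.
By total probability, P(X ≤ 3) = 0.25·0.860298 + 0.42·0.942352 + 0.33·0.395403 = 0.741345.

0.741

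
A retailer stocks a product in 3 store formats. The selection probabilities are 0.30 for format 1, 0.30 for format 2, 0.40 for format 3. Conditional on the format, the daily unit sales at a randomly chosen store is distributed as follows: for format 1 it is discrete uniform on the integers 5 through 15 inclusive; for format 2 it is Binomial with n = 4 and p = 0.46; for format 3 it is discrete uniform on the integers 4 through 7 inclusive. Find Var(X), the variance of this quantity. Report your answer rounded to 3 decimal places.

13.828

Per component, 1: μ=10, E[X²]=110; 2: μ=1.84, E[X²]=4.3792; 3: μ=5.5, E[X²]=31.5.
E[X] = 0.3·10 + 0.3·1.84 + 0.4·5.5 = 5.752.
E[X²] = 0.3·110 + 0.3·4.3792 + 0.4·31.5 = 46.9138.
Var(X) = E[X²] − (E[X])² = 46.9138 − 33.0855 = 13.8283.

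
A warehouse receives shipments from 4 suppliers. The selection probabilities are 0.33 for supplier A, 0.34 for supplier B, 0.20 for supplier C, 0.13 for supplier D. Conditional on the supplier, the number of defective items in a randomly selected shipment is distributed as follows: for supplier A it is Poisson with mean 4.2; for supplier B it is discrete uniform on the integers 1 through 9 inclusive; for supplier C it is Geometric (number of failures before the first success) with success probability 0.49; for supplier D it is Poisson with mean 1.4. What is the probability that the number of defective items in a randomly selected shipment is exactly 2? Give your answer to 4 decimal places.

Conditional on each supplier, P(X = 2): A: 0.132261; B: 0.111111; C: 0.127449; D: 0.241665.
By total probability, P(X = 2) = 0.33·0.132261 + 0.34·0.111111 + 0.2·0.127449 + 0.13·0.241665 = 0.13833.

0.1383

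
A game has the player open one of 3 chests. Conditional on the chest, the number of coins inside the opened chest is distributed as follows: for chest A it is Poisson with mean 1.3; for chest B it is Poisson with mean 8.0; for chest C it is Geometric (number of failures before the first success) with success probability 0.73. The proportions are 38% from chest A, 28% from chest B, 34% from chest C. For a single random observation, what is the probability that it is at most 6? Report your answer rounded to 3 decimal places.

0.808

Conditional on each chest, P(X ≤ 6): A: 0.999596; B: 0.313374; C: 0.999895.
By total probability, P(X ≤ 6) = 0.38·0.999596 + 0.28·0.313374 + 0.34·0.999895 = 0.807556.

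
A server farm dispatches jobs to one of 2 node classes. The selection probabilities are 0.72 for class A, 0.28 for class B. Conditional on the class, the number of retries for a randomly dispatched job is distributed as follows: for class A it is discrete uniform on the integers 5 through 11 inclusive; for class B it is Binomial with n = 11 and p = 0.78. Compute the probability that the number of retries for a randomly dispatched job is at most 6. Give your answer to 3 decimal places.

0.226

Conditional on each class, P(X ≤ 6): A: 0.285714; B: 0.0722623.
By total probability, P(X ≤ 6) = 0.72·0.285714 + 0.28·0.0722623 = 0.225948.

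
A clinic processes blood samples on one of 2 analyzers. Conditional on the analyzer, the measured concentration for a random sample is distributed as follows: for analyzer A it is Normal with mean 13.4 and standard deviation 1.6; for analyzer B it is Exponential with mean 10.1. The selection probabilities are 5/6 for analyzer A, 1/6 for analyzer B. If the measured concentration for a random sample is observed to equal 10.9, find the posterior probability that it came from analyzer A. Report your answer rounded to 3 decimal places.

Likelihoods f(10.9 | ·): A: 0.0735606; B: 0.03365.
Posterior ∝ prior × likelihood. Numerator for A: 0.833333·0.0735606 = 0.0613005.
Normalizing constant: 0.833333·0.0735606 + 0.166667·0.03365 = 0.0669089.
P(A | observation) = 0.0613005 / 0.0669089 = 0.91618.

0.916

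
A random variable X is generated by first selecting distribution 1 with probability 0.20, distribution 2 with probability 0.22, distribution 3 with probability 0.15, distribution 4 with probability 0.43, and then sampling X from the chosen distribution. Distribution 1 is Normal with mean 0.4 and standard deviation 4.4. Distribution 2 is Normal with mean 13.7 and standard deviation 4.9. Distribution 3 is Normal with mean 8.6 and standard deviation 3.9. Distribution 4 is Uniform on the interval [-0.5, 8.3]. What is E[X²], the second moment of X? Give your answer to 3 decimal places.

73.169

For each component E[X²] = Var + (mean)², giving 1: 19.52; 2: 211.7; 3: 89.17; 4: 21.6633.
Overall E[X²] = 0.2·19.52 + 0.22·211.7 + 0.15·89.17 + 0.43·21.6633 = 73.1687.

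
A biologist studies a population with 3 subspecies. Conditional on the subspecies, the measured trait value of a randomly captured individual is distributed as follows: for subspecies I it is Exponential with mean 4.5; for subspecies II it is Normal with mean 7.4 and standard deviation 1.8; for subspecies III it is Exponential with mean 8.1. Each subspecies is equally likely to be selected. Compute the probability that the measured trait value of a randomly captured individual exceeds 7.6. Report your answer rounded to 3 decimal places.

0.344

Conditional on each subspecies, P(X > 7.6): I: 0.184725; II: 0.455764; III: 0.391304.
By total probability, P(X > 7.6) = 0.333333·0.184725 + 0.333333·0.455764 + 0.333333·0.391304 = 0.343931.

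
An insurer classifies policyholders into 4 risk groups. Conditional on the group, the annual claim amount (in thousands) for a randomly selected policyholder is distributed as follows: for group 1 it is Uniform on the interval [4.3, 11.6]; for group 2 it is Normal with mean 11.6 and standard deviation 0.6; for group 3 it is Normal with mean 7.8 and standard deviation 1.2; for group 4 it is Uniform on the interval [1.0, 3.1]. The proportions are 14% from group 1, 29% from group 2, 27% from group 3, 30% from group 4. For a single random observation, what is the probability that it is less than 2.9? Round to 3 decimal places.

0.271

Conditional on each group, P(X < 2.9): 1: 0; 2: 0; 3: 2.21971e-05; 4: 0.904762.
By total probability, P(X < 2.9) = 0.14·0 + 0.29·0 + 0.27·2.21971e-05 + 0.3·0.904762 = 0.271435.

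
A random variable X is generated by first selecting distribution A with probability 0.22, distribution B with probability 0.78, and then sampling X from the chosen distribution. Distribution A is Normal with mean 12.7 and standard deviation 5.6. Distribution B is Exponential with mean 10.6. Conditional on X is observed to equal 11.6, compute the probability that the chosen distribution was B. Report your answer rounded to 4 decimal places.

0.6157

Likelihoods f(11.6 | ·): A: 0.0698785; B: 0.0315812.
Posterior ∝ prior × likelihood. Numerator for B: 0.78·0.0315812 = 0.0246333.
Normalizing constant: 0.22·0.0698785 + 0.78·0.0315812 = 0.0400066.
P(B | observation) = 0.0246333 / 0.0400066 = 0.615732.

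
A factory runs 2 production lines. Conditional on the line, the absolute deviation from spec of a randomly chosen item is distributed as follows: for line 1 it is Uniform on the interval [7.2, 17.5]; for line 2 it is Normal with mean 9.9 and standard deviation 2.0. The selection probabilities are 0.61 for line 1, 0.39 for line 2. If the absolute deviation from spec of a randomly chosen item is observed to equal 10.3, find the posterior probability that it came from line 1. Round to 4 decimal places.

Likelihoods f(10.3 | ·): 1: 0.0970874; 2: 0.195521.
Posterior ∝ prior × likelihood. Numerator for 1: 0.61·0.0970874 = 0.0592233.
Normalizing constant: 0.61·0.0970874 + 0.39·0.195521 = 0.135477.
P(1 | observation) = 0.0592233 / 0.135477 = 0.437148.

0.4371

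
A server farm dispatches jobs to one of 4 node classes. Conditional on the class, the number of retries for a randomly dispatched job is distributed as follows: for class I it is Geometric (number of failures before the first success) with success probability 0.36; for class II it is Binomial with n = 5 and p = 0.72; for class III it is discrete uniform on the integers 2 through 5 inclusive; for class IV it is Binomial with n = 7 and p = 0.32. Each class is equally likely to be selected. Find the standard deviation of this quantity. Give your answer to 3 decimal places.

Per component, I: μ=1.77778, E[X²]=8.09877; II: μ=3.6, E[X²]=13.968; III: μ=3.5, E[X²]=13.5; IV: μ=2.24, E[X²]=6.5408.
E[X] = 0.25·1.77778 + 0.25·3.6 + 0.25·3.5 + 0.25·2.24 = 2.77944.
E[X²] = 0.25·8.09877 + 0.25·13.968 + 0.25·13.5 + 0.25·6.5408 = 10.5269.
Var(X) = E[X²] − (E[X])² = 10.5269 − 7.72531 = 2.80158.
SD(X) = √2.80158 = 1.67379.

1.674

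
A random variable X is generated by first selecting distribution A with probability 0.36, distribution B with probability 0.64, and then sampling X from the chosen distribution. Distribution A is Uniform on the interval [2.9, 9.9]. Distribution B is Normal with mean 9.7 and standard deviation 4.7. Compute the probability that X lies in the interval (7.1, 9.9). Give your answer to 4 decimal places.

0.2892

Conditional on each component, P(7.1 < X < 9.9): A: 0.4; B: 0.226905.
By total probability, P(7.1 < X < 9.9) = 0.36·0.4 + 0.64·0.226905 = 0.289219.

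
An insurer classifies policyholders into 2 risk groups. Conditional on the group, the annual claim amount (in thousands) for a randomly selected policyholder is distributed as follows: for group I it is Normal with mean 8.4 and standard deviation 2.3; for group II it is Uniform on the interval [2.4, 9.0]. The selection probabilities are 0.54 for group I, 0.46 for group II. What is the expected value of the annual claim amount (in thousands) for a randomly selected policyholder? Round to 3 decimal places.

7.158

Component means — I: 8.4; II: 5.7.
E[X] = 0.54·8.4 + 0.46·5.7 = 7.158.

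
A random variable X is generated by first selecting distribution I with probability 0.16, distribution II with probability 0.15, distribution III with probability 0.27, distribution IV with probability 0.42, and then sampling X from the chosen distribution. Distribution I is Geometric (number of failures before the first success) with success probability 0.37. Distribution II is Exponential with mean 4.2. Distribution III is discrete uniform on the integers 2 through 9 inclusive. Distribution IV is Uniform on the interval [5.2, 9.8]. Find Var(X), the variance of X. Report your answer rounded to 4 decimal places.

Per component, I: μ=1.7027, E[X²]=7.5011; II: μ=4.2, E[X²]=35.28; III: μ=5.5, E[X²]=35.5; IV: μ=7.5, E[X²]=58.0133.
E[X] = 0.16·1.7027 + 0.15·4.2 + 0.27·5.5 + 0.42·7.5 = 5.53743.
E[X²] = 0.16·7.5011 + 0.15·35.28 + 0.27·35.5 + 0.42·58.0133 = 40.4428.
Var(X) = E[X²] − (E[X])² = 40.4428 − 30.6632 = 9.77962.

9.7796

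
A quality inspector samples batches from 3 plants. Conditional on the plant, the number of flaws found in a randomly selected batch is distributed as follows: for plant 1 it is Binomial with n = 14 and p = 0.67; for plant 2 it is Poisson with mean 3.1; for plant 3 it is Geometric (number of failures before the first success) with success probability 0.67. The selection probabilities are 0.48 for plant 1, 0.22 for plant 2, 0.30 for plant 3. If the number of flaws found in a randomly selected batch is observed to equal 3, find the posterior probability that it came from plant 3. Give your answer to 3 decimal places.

0.127

Likelihoods P(X=3 | ·): 1: 0.000553324; 2: 0.223677; 3: 0.0240778.
Posterior ∝ prior × likelihood. Numerator for 3: 0.3·0.0240778 = 0.00722334.
Normalizing constant: 0.48·0.000553324 + 0.22·0.223677 + 0.3·0.0240778 = 0.0566978.
P(3 | observation) = 0.00722334 / 0.0566978 = 0.127401.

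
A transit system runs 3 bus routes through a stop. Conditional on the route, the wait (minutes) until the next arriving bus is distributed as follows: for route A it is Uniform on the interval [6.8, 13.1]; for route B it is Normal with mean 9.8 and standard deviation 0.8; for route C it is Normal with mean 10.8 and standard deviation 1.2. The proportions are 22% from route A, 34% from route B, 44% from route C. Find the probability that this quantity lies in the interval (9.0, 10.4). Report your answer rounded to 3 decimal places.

Conditional on each route, P(9.0 < X < 10.4): A: 0.222222; B: 0.614717; C: 0.302634.
By total probability, P(9.0 < X < 10.4) = 0.22·0.222222 + 0.34·0.614717 + 0.44·0.302634 = 0.391052.

0.391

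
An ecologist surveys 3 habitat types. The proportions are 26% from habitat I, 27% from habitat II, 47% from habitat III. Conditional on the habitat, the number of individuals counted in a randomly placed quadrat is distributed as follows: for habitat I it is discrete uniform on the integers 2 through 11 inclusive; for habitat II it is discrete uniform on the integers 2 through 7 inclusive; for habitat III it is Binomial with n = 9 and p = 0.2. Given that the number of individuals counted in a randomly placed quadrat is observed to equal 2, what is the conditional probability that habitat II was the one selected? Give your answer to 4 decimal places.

Likelihoods P(X=2 | ·): I: 0.1; II: 0.166667; III: 0.30199.
Posterior ∝ prior × likelihood. Numerator for II: 0.27·0.166667 = 0.045.
Normalizing constant: 0.26·0.1 + 0.27·0.166667 + 0.47·0.30199 = 0.212935.
P(II | observation) = 0.045 / 0.212935 = 0.211332.

0.2113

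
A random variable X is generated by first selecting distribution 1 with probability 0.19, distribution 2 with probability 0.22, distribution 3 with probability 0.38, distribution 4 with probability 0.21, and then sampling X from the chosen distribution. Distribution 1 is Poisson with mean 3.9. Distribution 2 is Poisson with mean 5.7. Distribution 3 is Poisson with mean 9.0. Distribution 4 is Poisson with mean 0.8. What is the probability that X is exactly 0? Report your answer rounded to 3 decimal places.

0.099

Conditional on each component, P(X = 0): 1: 0.0202419; 2: 0.00334597; 3: 0.00012341; 4: 0.449329.
By total probability, P(X = 0) = 0.19·0.0202419 + 0.22·0.00334597 + 0.38·0.00012341 + 0.21·0.449329 = 0.0989881.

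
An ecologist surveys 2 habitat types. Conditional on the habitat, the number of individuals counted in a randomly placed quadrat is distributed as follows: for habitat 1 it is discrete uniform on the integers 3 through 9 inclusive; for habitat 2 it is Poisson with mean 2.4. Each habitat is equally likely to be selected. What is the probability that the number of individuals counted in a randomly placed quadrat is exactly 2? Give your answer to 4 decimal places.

0.1306

Conditional on each habitat, P(X = 2): 1: 0; 2: 0.261268.
By total probability, P(X = 2) = 0.5·0 + 0.5·0.261268 = 0.130634.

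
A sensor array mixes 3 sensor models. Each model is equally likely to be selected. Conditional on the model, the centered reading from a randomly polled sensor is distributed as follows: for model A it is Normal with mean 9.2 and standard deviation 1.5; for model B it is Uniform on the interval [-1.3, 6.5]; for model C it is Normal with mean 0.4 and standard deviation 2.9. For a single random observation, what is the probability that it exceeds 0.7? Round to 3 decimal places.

Conditional on each model, P(X > 0.7): A: 1; B: 0.74359; C: 0.458804.
By total probability, P(X > 0.7) = 0.333333·1 + 0.333333·0.74359 + 0.333333·0.458804 = 0.734131.

0.734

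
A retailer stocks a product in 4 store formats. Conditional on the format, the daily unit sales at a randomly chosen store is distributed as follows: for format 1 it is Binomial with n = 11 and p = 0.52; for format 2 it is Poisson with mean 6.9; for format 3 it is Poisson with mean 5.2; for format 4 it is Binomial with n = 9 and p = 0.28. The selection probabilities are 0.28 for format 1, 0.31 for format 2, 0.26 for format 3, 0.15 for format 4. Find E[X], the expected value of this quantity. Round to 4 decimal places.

5.4706

Component means — 1: 5.72; 2: 6.9; 3: 5.2; 4: 2.52.
E[X] = 0.28·5.72 + 0.31·6.9 + 0.26·5.2 + 0.15·2.52 = 5.4706.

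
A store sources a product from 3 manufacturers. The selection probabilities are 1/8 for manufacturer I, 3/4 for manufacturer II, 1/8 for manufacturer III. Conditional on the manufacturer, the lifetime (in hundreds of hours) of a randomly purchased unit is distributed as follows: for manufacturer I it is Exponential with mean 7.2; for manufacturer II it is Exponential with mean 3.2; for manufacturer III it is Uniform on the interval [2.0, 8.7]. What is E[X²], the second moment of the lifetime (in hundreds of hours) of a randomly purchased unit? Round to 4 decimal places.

For each component E[X²] = Var + (mean)², giving I: 103.68; II: 20.48; III: 32.3633.
Overall E[X²] = 0.125·103.68 + 0.75·20.48 + 0.125·32.3633 = 32.3654.

32.3654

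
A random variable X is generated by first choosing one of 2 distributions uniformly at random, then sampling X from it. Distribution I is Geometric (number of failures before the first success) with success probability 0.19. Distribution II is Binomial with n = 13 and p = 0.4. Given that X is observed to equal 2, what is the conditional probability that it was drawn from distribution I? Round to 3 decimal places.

Likelihoods P(X=2 | ·): I: 0.124659; II: 0.0452771.
Posterior ∝ prior × likelihood. Numerator for I: 0.5·0.124659 = 0.0623295.
Normalizing constant: 0.5·0.124659 + 0.5·0.0452771 = 0.084968.
P(I | observation) = 0.0623295 / 0.084968 = 0.733564.

0.734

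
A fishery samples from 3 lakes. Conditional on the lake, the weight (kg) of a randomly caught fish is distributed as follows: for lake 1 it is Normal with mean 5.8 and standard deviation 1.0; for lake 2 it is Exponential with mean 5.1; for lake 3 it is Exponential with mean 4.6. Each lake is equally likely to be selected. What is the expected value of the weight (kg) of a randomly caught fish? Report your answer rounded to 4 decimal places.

5.1667

Component means — 1: 5.8; 2: 5.1; 3: 4.6.
E[X] = 0.333333·5.8 + 0.333333·5.1 + 0.333333·4.6 = 5.16667.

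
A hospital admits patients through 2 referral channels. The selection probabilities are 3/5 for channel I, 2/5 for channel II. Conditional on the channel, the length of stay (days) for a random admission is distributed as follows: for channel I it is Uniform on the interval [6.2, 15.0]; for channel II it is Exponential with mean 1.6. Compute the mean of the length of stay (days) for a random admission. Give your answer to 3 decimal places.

7.000

Component means — I: 10.6; II: 1.6.
E[X] = 0.6·10.6 + 0.4·1.6 = 7.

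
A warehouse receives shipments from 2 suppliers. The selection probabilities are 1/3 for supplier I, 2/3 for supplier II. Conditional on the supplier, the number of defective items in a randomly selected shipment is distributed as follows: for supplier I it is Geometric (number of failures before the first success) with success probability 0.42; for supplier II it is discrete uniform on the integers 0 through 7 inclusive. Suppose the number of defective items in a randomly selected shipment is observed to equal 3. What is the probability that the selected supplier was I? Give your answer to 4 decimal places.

0.2469

Likelihoods P(X=3 | ·): I: 0.081947; II: 0.125.
Posterior ∝ prior × likelihood. Numerator for I: 0.333333·0.081947 = 0.0273157.
Normalizing constant: 0.333333·0.081947 + 0.666667·0.125 = 0.110649.
P(I | observation) = 0.0273157 / 0.110649 = 0.246868.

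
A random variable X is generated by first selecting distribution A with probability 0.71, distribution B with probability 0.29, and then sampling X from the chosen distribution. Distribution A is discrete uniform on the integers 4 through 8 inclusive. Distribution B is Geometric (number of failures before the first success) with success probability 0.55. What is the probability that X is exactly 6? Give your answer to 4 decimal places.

0.1433

Conditional on each component, P(X = 6): A: 0.2; B: 0.00456707.
By total probability, P(X = 6) = 0.71·0.2 + 0.29·0.00456707 = 0.143324.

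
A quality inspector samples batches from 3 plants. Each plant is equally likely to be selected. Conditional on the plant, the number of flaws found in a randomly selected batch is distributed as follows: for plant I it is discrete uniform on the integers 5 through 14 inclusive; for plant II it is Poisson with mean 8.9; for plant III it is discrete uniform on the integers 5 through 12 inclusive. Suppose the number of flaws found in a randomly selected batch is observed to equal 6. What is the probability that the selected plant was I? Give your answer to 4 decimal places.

0.3133

Likelihoods P(X=6 | ·): I: 0.1; II: 0.0941427; III: 0.125.
Posterior ∝ prior × likelihood. Numerator for I: 0.333333·0.1 = 0.0333333.
Normalizing constant: 0.333333·0.1 + 0.333333·0.0941427 + 0.333333·0.125 = 0.106381.
P(I | observation) = 0.0333333 / 0.106381 = 0.313339.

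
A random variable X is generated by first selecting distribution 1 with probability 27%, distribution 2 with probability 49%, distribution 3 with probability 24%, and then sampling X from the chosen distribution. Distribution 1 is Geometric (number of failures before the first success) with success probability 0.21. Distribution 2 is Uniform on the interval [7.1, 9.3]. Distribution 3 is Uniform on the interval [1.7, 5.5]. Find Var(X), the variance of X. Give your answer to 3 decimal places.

Per component, 1: μ=3.7619, E[X²]=32.0658; 2: μ=8.2, E[X²]=67.6433; 3: μ=3.6, E[X²]=14.1633.
E[X] = 0.27·3.7619 + 0.49·8.2 + 0.24·3.6 = 5.89771.
E[X²] = 0.27·32.0658 + 0.49·67.6433 + 0.24·14.1633 = 45.2022.
Var(X) = E[X²] − (E[X])² = 45.2022 − 34.783 = 10.4192.

10.419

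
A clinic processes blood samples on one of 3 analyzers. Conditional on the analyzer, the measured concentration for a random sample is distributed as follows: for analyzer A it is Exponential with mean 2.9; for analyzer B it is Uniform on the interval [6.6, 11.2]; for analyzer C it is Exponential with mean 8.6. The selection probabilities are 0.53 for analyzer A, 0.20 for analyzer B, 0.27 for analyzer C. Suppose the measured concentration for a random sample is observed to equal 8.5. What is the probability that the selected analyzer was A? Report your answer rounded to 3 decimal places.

Likelihoods f(8.5 | ·): A: 0.0183937; B: 0.217391; C: 0.043277.
Posterior ∝ prior × likelihood. Numerator for A: 0.53·0.0183937 = 0.00974868.
Normalizing constant: 0.53·0.0183937 + 0.2·0.217391 + 0.27·0.043277 = 0.0649117.
P(A | observation) = 0.00974868 / 0.0649117 = 0.150184.

0.150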